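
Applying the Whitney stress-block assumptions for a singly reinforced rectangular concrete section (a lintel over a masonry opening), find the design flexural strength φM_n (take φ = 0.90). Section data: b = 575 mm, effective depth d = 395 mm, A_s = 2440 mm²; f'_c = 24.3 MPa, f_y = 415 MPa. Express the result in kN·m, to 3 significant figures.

φM_n ≈ 321 kN·m

T = A_s f_y = 2440 × 415 = 1012600 N = 1012.6 kN.
From C = T: a = T/(0.85 f'_c b) = 1012600/(0.85 × 24.3 × 575) = 85.26 mm.
M_n = T(d − a/2) = 1012.6 kN × (395 − 42.63) mm = 356.81 kN·m.
φM_n = 0.90 × 356.81 = 321.13 kN·m.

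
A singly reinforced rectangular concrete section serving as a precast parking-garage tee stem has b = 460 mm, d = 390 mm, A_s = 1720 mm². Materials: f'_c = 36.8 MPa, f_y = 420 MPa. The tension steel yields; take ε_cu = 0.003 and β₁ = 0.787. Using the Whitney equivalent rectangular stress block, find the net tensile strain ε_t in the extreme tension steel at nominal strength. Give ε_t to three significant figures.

ε_t ≈ 0.0153

a = A_s f_y/(0.85 f'_c b) = 50.21 mm.
β₁ = 0.787, so c = a/β₁ = 50.21/0.787 = 63.80 mm.
From the linear strain diagram with ε_cu = 0.003: ε_t = 0.003 (d − c)/c = 0.003 × (390 − 63.80)/63.80 = 0.0153.
Since ε_t ≥ 0.005, the section is tension-controlled.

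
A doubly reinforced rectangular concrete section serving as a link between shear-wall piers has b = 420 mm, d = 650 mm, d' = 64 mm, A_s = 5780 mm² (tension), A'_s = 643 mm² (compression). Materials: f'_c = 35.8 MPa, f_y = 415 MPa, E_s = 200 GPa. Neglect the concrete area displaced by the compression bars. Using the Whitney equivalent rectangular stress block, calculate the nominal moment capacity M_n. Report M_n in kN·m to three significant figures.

Assume both tension and compression steel yield.
Net tension couple steel: A_s − A'_s = 5137 mm².
a = (A_s − A'_s) f_y / (0.85 f'_c b) = 2131855/(0.85 × 35.8 × 420) = 166.80 mm.
c = a/β₁ = 166.80/0.794 = 210.08 mm; ε'_s = 0.003(c − d')/c = 0.0021 ≥ f_y/E_s = 0.0021, so compression steel does yield.
M_n = (A_s − A'_s) f_y (d − a/2) + A'_s f_y (d − d') = [2131855 × (650 − 83.4) + 266845 × (650 − 64)] × 10⁻⁶ = 1207.91 + 156.37 = 1364.28 kN·m.

M_n ≈ 1360 kN·m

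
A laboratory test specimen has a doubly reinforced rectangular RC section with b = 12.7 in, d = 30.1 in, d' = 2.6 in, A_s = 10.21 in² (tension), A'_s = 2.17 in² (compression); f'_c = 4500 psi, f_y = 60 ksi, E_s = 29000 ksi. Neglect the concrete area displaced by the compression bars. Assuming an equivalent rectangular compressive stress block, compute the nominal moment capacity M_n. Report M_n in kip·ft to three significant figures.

Assume both steels yield.
a = (A_s − A'_s) f_y/(0.85 f'_c b) = (10.21 − 2.17) × 60/(0.85 × 4.5 × 12.7) = 9.931 in.
c = a/β₁ = 9.931/0.825 = 12.038 in; ε'_s = 0.003(c − d')/c = 0.0024 ≥ ε_y = 0.0021, so the compression steel yields.
M_n = (A_s − A'_s) f_y (d − a/2) + A'_s f_y (d − d') = 482.4 × (30.1 − 4.9655) + 130.2 × (30.1 − 2.6) = 12124.9 + 3580.5 = 15705.4 kip·in = 15705.4/12 = 1308.78 kip·ft.

M_n ≈ 1310 kip·ft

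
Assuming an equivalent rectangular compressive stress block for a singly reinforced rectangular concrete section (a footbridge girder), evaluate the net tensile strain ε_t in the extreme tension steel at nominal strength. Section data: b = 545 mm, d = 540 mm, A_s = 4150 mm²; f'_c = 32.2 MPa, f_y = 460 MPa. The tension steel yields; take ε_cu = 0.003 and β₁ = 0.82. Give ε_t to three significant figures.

a = A_s f_y/(0.85 f'_c b) = 127.98 mm.
β₁ = 0.82, so c = a/β₁ = 127.98/0.82 = 156.07 mm.
From the linear strain diagram with ε_cu = 0.003: ε_t = 0.003 (d − c)/c = 0.003 × (540 − 156.07)/156.07 = 0.00738.
Since ε_t ≥ 0.005, the section is tension-controlled.

ε_t ≈ 0.00738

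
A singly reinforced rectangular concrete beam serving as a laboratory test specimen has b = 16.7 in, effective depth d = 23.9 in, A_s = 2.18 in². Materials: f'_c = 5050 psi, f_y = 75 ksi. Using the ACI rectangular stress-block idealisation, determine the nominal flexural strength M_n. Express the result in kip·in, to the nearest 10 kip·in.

T = A_s f_y = 2.18 × 75 = 163.5 kips.
a = T/(0.85 f'_c b) = 163.5/(0.85 × 5.05 × 16.7) = 2.281 in.
M_n = T(d − a/2) = 163.5 × (23.9 − 1.1405) = 3721.2 kip·in.

M_n ≈ 3720 kip·in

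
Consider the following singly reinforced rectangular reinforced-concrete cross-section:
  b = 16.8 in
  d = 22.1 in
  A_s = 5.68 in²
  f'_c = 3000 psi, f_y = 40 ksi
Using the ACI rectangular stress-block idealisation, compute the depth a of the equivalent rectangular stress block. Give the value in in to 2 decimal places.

T = A_s f_y = 5.68 × 40 = 227.2 kips.
a = T/(0.85 f'_c b) = 227.2/(0.85 × 3 × 16.8) = 5.30 in.

a ≈ 5.30 in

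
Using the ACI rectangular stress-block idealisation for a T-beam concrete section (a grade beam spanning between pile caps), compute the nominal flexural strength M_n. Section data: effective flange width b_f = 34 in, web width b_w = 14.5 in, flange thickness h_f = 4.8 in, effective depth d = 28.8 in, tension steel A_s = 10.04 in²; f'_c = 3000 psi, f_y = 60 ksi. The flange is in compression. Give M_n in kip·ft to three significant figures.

M_n ≈ 1250 kip·ft

Tension: T = A_s f_y = 10.04 × 60 = 602.4 kips.
Try a within the flange: a = T/(0.85 f'_c b_f) = 602.4/(0.85 × 3 × 34) = 6.948 in.
a = 6.948 > h_f = 4.8 in: the block extends into the web. Split into flange-overhang and web parts.
C_f = 0.85 f'_c (b_f − b_w) h_f = 0.85 × 3 × (34 − 14.5) × 4.8 = 238.7 kips.
Remaining web compression depth: a_w = (T − C_f)/(0.85 f'_c b_w) = (602.4 − 238.7)/(0.85 × 3 × 14.5) = 9.836 in.
M_n = C_f(d − h_f/2) + (T − C_f)(d − a_w/2) = 238.7 × (28.8 − 2.4) + 363.7 × (28.8 − 4.918) = 6301.7 + 8685.9 = 14987.6 kip·in.
M_n = 14987.6/12 = 1248.97 kip·ft.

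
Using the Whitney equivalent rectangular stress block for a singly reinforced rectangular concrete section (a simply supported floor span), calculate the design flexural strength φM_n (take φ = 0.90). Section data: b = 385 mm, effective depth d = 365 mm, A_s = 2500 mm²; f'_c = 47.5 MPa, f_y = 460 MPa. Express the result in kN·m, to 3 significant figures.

φM_n ≈ 339 kN·m

T = A_s f_y = 2500 × 460 = 1150000 N = 1150 kN.
From C = T: a = T/(0.85 f'_c b) = 1150000/(0.85 × 47.5 × 385) = 73.98 mm.
M_n = T(d − a/2) = 1150 kN × (365 − 36.99) mm = 377.21 kN·m.
φM_n = 0.90 × 377.21 = 339.49 kN·m.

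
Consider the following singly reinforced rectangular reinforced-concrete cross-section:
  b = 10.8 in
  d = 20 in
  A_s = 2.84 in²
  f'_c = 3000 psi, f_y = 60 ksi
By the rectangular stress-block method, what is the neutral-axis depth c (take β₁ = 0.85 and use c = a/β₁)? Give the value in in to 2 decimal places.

c ≈ 7.28 in

T = A_s f_y = 2.84 × 60 = 170.4 kips.
a = T/(0.85 f'_c b) = 170.4/(0.85 × 3 × 10.8) = 6.1874 in.
With β₁ = 0.85, c = a/β₁ = 6.1874/0.85 = 7.28 in.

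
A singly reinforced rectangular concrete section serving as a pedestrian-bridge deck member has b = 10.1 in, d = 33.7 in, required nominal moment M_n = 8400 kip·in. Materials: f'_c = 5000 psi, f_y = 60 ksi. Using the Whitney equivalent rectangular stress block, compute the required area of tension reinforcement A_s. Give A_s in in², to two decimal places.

From M_n = 0.85 f'_c a b (d − a/2):
a = d − √(d² − 2M_n/(0.85 f'_c b)) = 33.7 − √(33.7² − 2 × 8400/(0.85 × 5 × 10.1)) = 6.418 in.
A_s = 0.85 f'_c a b / f_y = 0.85 × 5 × 6.418 × 10.1 / 60 = 4.592 in².

A_s ≈ 4.59 in²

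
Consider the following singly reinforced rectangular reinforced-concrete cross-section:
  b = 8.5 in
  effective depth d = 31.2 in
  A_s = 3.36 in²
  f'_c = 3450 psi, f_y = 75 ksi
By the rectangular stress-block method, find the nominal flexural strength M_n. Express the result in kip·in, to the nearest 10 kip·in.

T = A_s f_y = 3.36 × 75 = 252 kips.
a = T/(0.85 f'_c b) = 252/(0.85 × 3.45 × 8.5) = 10.110 in.
M_n = T(d − a/2) = 252 × (31.2 − 5.055) = 6588.5 kip·in.

M_n ≈ 6590 kip·in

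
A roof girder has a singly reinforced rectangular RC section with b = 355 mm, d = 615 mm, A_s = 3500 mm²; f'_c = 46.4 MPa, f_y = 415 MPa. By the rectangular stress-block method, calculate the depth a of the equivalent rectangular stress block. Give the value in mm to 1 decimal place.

T = A_s f_y = 3500 × 415 = 1452500 N = 1452.5 kN.
Setting C = 0.85 f'_c a b equal to T: a = 1452500/(0.85 × 46.4 × 355) = 103.7 mm.

a ≈ 103.7 mm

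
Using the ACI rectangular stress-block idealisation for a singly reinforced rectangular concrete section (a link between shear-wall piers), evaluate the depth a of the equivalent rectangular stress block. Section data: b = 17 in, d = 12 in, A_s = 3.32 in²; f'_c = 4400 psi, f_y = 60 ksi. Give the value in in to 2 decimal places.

a ≈ 3.13 in

T = A_s f_y = 3.32 × 60 = 199.2 kips.
a = T/(0.85 f'_c b) = 199.2/(0.85 × 4.4 × 17) = 3.13 in.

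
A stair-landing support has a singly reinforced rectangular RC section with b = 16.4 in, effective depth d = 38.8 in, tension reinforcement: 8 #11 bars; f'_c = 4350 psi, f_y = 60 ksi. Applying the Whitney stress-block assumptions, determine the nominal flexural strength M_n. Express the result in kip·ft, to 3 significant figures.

M_n ≈ 2040 kip·ft

A_s = 8 × 1.56 = 12.48 in².
T = A_s f_y = 12.48 × 60 = 748.8 kips.
a = T/(0.85 f'_c b) = 748.8/(0.85 × 4.35 × 16.4) = 12.348 in.
M_n = T(d − a/2) = 748.8 × (38.8 − 6.174) = 24430.3 kip·in = 24430.3/12 = 2035.86 kip·ft.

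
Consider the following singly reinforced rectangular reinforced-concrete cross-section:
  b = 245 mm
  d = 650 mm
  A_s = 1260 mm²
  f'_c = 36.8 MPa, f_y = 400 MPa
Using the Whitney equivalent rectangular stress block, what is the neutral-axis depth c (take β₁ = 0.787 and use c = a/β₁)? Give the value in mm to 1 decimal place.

c ≈ 83.6 mm

T = A_s f_y = 1260 × 400 = 504000 N = 504 kN.
Setting C = 0.85 f'_c a b equal to T: a = 504000/(0.85 × 36.8 × 245) = 65.765 mm.
With β₁ = 0.787, c = a/β₁ = 65.765/0.787 = 83.6 mm.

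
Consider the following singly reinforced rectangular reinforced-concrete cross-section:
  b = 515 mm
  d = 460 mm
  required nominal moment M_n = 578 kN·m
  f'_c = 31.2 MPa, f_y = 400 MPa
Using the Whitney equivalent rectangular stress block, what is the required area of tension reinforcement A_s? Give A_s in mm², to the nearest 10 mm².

With M_n = 0.85 f'_c a b (d − a/2), solve the quadratic for a:
a = d − √(d² − 2M_n/(0.85 f'_c b)) = 460 − √(460² − 2 × 578×10⁶/(0.85 × 31.2 × 515)) = 103.69 mm.
A_s = 0.85 f'_c a b / f_y = 0.85 × 31.2 × 103.69 × 515 / 400 = 3540.4 mm².

A_s ≈ 3540 mm²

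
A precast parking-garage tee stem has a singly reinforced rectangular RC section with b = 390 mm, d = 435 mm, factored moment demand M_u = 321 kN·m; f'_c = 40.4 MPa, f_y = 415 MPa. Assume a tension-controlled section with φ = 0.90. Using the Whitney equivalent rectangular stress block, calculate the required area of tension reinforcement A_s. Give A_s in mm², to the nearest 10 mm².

A_s ≈ 2140 mm²

M_n = M_u/φ = 321/0.90 = 356.667 kN·m.
With M_n = 0.85 f'_c a b (d − a/2), solve the quadratic for a:
a = d − √(d² − 2M_n/(0.85 f'_c b)) = 435 − √(435² − 2 × 356.667×10⁶/(0.85 × 40.4 × 390)) = 66.27 mm.
A_s = 0.85 f'_c a b / f_y = 0.85 × 40.4 × 66.27 × 390 / 415 = 2138.6 mm².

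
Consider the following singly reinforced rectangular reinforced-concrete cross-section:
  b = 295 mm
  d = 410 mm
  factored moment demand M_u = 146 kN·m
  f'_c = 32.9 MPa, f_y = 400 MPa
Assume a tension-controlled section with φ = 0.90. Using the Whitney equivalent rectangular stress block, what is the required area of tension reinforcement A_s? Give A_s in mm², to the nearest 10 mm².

M_n = M_u/φ = 146/0.90 = 162.222 kN·m.
With M_n = 0.85 f'_c a b (d − a/2), solve the quadratic for a:
a = d − √(d² − 2M_n/(0.85 f'_c b)) = 410 − √(410² − 2 × 162.222×10⁶/(0.85 × 32.9 × 295)) = 51.15 mm.
A_s = 0.85 f'_c a b / f_y = 0.85 × 32.9 × 51.15 × 295 / 400 = 1054.9 mm².

A_s ≈ 1050 mm²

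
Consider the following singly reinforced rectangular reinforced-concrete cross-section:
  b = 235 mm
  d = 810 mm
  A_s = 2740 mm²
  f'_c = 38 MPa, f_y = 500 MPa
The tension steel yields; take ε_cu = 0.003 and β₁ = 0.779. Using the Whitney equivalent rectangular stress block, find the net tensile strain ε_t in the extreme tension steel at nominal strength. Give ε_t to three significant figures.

a = A_s f_y/(0.85 f'_c b) = 180.49 mm.
β₁ = 0.779, so c = a/β₁ = 180.49/0.779 = 231.69 mm.
From the linear strain diagram with ε_cu = 0.003: ε_t = 0.003 (d − c)/c = 0.003 × (810 − 231.69)/231.69 = 0.00749.
Since ε_t ≥ 0.005, the section is tension-controlled.

ε_t ≈ 0.00749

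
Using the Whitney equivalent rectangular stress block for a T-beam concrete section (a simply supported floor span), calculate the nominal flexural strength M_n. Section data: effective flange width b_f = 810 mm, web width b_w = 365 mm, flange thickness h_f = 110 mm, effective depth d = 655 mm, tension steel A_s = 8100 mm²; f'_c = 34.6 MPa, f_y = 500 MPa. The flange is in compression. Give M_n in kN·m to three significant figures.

M_n ≈ 2260 kN·m

Tension: T = A_s f_y = 8100 × 500 = 4050000 N.
Try a within the flange: a = T/(0.85 f'_c b_f) = 4050000/(0.85 × 34.6 × 810) = 170.01 mm.
a = 170.01 > h_f = 110 mm: the block extends into the web. Split into flange-overhang and web parts.
C_f = 0.85 f'_c (b_f − b_w) h_f = 0.85 × 34.6 × (810 − 365) × 110 = 1439620 N.
Remaining web compression depth: a_w = (T − C_f)/(0.85 f'_c b_w) = (4050000 − 1439620)/(0.85 × 34.6 × 365) = 243.17 mm.
M_n = C_f(d − h_f/2) + (T − C_f)(d − a_w/2) = 1439620 × (655 − 55) + 2610380 × (655 − 121.585) = 863.77 + 1392.42 = 2256.19 × 10⁶ N·mm.
M_n = 2256.19 kN·m.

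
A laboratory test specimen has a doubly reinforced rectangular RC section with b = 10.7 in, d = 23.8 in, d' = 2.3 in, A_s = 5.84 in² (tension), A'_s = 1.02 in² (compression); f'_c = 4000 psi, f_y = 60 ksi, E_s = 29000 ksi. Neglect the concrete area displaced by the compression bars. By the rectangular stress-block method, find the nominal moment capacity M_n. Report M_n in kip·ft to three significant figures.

M_n ≈ 587 kip·ft

Assume both steels yield.
a = (A_s − A'_s) f_y/(0.85 f'_c b) = (5.84 − 1.02) × 60/(0.85 × 4 × 10.7) = 7.949 in.
c = a/β₁ = 7.949/0.85 = 9.352 in; ε'_s = 0.003(c − d')/c = 0.0023 ≥ ε_y = 0.0021, so the compression steel yields.
M_n = (A_s − A'_s) f_y (d − a/2) + A'_s f_y (d − d') = 289.2 × (23.8 − 3.9745) + 61.2 × (23.8 − 2.3) = 5733.5 + 1315.8 = 7049.3 kip·in = 7049.3/12 = 587.44 kip·ft.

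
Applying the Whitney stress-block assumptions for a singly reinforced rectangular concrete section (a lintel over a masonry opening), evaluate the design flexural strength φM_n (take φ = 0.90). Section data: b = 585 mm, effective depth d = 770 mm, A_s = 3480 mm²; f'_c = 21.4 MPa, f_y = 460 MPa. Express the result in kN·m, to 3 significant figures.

T = A_s f_y = 3480 × 460 = 1600800 N = 1600.8 kN.
From C = T: a = T/(0.85 f'_c b) = 1600800/(0.85 × 21.4 × 585) = 150.43 mm.
M_n = T(d − a/2) = 1600.8 kN × (770 − 75.215) mm = 1112.21 kN·m.
φM_n = 0.90 × 1112.21 = 1000.99 kN·m.

φM_n ≈ 1000 kN·m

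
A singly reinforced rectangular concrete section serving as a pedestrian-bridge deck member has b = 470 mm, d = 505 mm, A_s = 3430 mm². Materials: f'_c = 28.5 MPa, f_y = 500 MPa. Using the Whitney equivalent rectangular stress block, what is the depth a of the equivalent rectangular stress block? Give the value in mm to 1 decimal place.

a ≈ 150.6 mm

T = A_s f_y = 3430 × 500 = 1715000 N = 1715 kN.
Setting C = 0.85 f'_c a b equal to T: a = 1715000/(0.85 × 28.5 × 470) = 150.6 mm.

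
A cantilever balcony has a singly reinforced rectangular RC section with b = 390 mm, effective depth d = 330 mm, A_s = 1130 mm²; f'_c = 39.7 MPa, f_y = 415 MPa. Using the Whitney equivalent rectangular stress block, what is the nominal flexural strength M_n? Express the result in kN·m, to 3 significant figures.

T = A_s f_y = 1130 × 415 = 468950 N = 468.95 kN.
From C = T: a = T/(0.85 f'_c b) = 468950/(0.85 × 39.7 × 390) = 35.63 mm.
M_n = T(d − a/2) = 468.95 kN × (330 − 17.815) mm = 146.40 kN·m.

M_n ≈ 146 kN·m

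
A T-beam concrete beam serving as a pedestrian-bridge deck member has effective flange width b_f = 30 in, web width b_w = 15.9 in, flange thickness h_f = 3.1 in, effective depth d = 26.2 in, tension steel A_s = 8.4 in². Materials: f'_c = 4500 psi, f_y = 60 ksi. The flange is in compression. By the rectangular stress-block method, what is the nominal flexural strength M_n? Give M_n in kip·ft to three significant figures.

Tension: T = A_s f_y = 8.4 × 60 = 504 kips.
Try a within the flange: a = T/(0.85 f'_c b_f) = 504/(0.85 × 4.5 × 30) = 4.392 in.
a = 4.392 > h_f = 3.1 in: the block extends into the web. Split into flange-overhang and web parts.
C_f = 0.85 f'_c (b_f − b_w) h_f = 0.85 × 4.5 × (30 − 15.9) × 3.1 = 167.2 kips.
Remaining web compression depth: a_w = (T − C_f)/(0.85 f'_c b_w) = (504 − 167.2)/(0.85 × 4.5 × 15.9) = 5.538 in.
M_n = C_f(d − h_f/2) + (T − C_f)(d − a_w/2) = 167.2 × (26.2 − 1.55) + 336.8 × (26.2 − 2.769) = 4121.5 + 7891.6 = 12013.1 kip·in.
M_n = 12013.1/12 = 1001.09 kip·ft.

M_n ≈ 1000 kip·ft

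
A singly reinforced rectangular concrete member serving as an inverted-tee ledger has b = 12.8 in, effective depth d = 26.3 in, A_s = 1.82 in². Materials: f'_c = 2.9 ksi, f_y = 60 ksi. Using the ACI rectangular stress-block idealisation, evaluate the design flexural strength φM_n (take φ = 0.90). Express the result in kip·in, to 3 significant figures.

T = A_s f_y = 1.82 × 60 = 109.2 kips.
a = T/(0.85 f'_c b) = 109.2/(0.85 × 2.9 × 12.8) = 3.461 in.
M_n = T(d − a/2) = 109.2 × (26.3 − 1.7305) = 2683.0 kip·in.
φM_n = 0.90 × 2683.0 = 2414.7 kip·in.

φM_n ≈ 2410 kip·in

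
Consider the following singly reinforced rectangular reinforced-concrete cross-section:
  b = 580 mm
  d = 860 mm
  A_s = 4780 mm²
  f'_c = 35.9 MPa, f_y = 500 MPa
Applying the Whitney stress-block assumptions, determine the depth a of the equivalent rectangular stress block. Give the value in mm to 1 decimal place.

a ≈ 135.0 mm

T = A_s f_y = 4780 × 500 = 2390000 N = 2390 kN.
Setting C = 0.85 f'_c a b equal to T: a = 2390000/(0.85 × 35.9 × 580) = 135.0 mm.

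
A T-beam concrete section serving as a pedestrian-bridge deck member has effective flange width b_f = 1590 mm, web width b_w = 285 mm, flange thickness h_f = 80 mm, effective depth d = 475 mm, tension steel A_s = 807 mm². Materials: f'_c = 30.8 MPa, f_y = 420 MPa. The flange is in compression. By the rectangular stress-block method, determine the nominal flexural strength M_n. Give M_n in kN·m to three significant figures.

M_n ≈ 160 kN·m

Tension: T = A_s f_y = 807 × 420 = 338940 N.
Try a within the flange: a = T/(0.85 f'_c b_f) = 338940/(0.85 × 30.8 × 1590) = 8.14 mm.
Since a = 8.14 ≤ h_f = 80 mm, the stress block lies entirely in the flange; analyse as a rectangular beam of width b_f.
M_n = T(d − a/2) = 338940 × (475 − 4.07) = 159.62 × 10⁶ N·mm.
M_n = 159.62 kN·m.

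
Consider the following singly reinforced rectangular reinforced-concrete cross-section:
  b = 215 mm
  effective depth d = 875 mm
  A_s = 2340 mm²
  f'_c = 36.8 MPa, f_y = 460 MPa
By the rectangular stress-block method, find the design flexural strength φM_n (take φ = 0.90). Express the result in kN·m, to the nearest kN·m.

T = A_s f_y = 2340 × 460 = 1076400 N = 1076.4 kN.
From C = T: a = T/(0.85 f'_c b) = 1076400/(0.85 × 36.8 × 215) = 160.05 mm.
M_n = T(d − a/2) = 1076.4 kN × (875 − 80.025) mm = 855.71 kN·m.
φM_n = 0.90 × 855.71 = 770.14 kN·m.

φM_n ≈ 770 kN·m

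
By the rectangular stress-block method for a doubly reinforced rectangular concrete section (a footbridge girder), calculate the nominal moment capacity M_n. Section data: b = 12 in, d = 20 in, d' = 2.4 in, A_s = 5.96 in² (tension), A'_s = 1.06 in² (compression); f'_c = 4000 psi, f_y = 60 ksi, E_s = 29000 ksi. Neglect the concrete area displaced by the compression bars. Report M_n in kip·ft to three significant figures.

Assume both steels yield.
a = (A_s − A'_s) f_y/(0.85 f'_c b) = (5.96 − 1.06) × 60/(0.85 × 4 × 12) = 7.206 in.
c = a/β₁ = 7.206/0.85 = 8.478 in; ε'_s = 0.003(c − d')/c = 0.0022 ≥ ε_y = 0.0021, so the compression steel yields.
M_n = (A_s − A'_s) f_y (d − a/2) + A'_s f_y (d − d') = 294 × (20 − 3.603) + 63.6 × (20 − 2.4) = 4820.7 + 1119.4 = 5940.1 kip·in = 5940.1/12 = 495.01 kip·ft.

M_n ≈ 495 kip·ft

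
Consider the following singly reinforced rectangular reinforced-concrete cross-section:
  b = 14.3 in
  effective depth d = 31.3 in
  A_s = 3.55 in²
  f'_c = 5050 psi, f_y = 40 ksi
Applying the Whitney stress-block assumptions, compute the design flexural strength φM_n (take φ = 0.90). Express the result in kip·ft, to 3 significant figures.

φM_n ≈ 321 kip·ft

T = A_s f_y = 3.55 × 40 = 142 kips.
a = T/(0.85 f'_c b) = 142/(0.85 × 5.05 × 14.3) = 2.313 in.
M_n = T(d − a/2) = 142 × (31.3 − 1.1565) = 4280.4 kip·in = 4280.4/12 = 356.70 kip·ft.
φM_n = 0.90 × 356.70 = 321.03 kip·ft.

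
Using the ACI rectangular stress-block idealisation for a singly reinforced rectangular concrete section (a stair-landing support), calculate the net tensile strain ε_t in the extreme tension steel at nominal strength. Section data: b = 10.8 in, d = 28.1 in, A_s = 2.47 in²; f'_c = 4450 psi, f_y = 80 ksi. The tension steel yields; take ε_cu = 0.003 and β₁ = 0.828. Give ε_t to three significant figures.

a = A_s f_y/(0.85 f'_c b) = 4.837 in.
β₁ = 0.828, so c = a/β₁ = 4.837/0.828 = 5.842 in.
From the linear strain diagram with ε_cu = 0.003: ε_t = 0.003 (d − c)/c = 0.003 × (28.1 − 5.842)/5.842 = 0.0114.
Since ε_t ≥ 0.005, the section is tension-controlled.

ε_t ≈ 0.0114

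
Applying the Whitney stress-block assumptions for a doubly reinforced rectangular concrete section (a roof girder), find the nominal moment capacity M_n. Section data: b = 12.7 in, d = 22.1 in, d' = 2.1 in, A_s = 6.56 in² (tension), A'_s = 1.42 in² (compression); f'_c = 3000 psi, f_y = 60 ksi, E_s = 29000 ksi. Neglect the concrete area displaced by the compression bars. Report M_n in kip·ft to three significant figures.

Assume both steels yield.
a = (A_s − A'_s) f_y/(0.85 f'_c b) = (6.56 − 1.42) × 60/(0.85 × 3 × 12.7) = 9.523 in.
c = a/β₁ = 9.523/0.85 = 11.204 in; ε'_s = 0.003(c − d')/c = 0.0024 ≥ ε_y = 0.0021, so the compression steel yields.
M_n = (A_s − A'_s) f_y (d − a/2) + A'_s f_y (d − d') = 308.4 × (22.1 − 4.7615) + 85.2 × (22.1 − 2.1) = 5347.2 + 1704.0 = 7051.2 kip·in = 7051.2/12 = 587.60 kip·ft.

M_n ≈ 588 kip·ft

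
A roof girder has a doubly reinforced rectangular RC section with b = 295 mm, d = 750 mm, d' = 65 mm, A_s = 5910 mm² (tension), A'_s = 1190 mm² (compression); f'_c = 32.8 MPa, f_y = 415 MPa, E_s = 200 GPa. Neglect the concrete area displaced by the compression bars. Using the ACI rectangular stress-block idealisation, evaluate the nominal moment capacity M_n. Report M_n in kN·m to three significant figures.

Assume both tension and compression steel yield.
Net tension couple steel: A_s − A'_s = 4720 mm².
a = (A_s − A'_s) f_y / (0.85 f'_c b) = 1958800/(0.85 × 32.8 × 295) = 238.16 mm.
c = a/β₁ = 238.16/0.816 = 291.86 mm; ε'_s = 0.003(c − d')/c = 0.0023 ≥ f_y/E_s = 0.0021, so compression steel does yield.
M_n = (A_s − A'_s) f_y (d − a/2) + A'_s f_y (d − d') = [1958800 × (750 − 119.08) + 493850 × (750 − 65)] × 10⁻⁶ = 1235.85 + 338.29 = 1574.14 kN·m.

M_n ≈ 1570 kN·m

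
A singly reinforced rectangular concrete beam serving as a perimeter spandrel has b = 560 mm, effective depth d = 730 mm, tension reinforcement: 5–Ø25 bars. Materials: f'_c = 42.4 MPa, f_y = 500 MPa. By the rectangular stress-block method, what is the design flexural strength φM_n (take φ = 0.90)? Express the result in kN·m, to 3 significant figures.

φM_n ≈ 773 kN·m

A_s = 5 × 491 = 2455 mm².
T = A_s f_y = 2455 × 500 = 1227500 N = 1227.5 kN.
From C = T: a = T/(0.85 f'_c b) = 1227500/(0.85 × 42.4 × 560) = 60.82 mm.
M_n = T(d − a/2) = 1227.5 kN × (730 − 30.41) mm = 858.75 kN·m.
φM_n = 0.90 × 858.75 = 772.88 kN·m.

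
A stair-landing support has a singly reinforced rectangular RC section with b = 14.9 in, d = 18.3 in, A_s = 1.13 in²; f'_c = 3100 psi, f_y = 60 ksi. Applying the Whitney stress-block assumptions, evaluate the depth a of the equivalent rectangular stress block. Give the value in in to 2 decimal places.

a ≈ 1.73 in

T = A_s f_y = 1.13 × 60 = 67.8 kips.
a = T/(0.85 f'_c b) = 67.8/(0.85 × 3.1 × 14.9) = 1.73 in.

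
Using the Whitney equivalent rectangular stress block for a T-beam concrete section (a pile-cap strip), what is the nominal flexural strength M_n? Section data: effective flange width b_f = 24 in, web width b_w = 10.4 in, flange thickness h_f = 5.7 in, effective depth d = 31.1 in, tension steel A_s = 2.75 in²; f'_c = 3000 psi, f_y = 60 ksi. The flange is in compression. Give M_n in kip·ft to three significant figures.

M_n ≈ 409 kip·ft

Tension: T = A_s f_y = 2.75 × 60 = 165 kips.
Try a within the flange: a = T/(0.85 f'_c b_f) = 165/(0.85 × 3 × 24) = 2.696 in.
Since a = 2.696 ≤ h_f = 5.7 in, the stress block lies entirely in the flange; analyse as a rectangular beam of width b_f.
M_n = T(d − a/2) = 165 × (31.1 − 1.348) = 4909.1 kip·in.
M_n = 4909.1/12 = 409.09 kip·ft.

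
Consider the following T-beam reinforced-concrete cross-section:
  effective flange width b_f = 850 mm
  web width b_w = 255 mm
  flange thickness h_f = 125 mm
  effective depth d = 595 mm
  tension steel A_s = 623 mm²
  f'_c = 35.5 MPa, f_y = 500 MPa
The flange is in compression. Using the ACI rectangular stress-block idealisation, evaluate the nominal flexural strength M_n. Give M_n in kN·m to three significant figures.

M_n ≈ 183 kN·m

Tension: T = A_s f_y = 623 × 500 = 311500 N.
Try a within the flange: a = T/(0.85 f'_c b_f) = 311500/(0.85 × 35.5 × 850) = 12.14 mm.
Since a = 12.14 ≤ h_f = 125 mm, the stress block lies entirely in the flange; analyse as a rectangular beam of width b_f.
M_n = T(d − a/2) = 311500 × (595 − 6.07) = 183.45 × 10⁶ N·mm.
M_n = 183.45 kN·m.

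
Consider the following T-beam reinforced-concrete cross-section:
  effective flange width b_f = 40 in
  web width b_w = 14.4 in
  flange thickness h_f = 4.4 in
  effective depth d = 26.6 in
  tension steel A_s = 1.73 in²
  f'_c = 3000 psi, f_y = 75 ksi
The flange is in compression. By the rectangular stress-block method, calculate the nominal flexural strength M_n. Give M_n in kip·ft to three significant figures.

M_n ≈ 281 kip·ft

Tension: T = A_s f_y = 1.73 × 75 = 129.75 kips.
Try a within the flange: a = T/(0.85 f'_c b_f) = 129.75/(0.85 × 3 × 40) = 1.272 in.
Since a = 1.272 ≤ h_f = 4.4 in, the stress block lies entirely in the flange; analyse as a rectangular beam of width b_f.
M_n = T(d − a/2) = 129.75 × (26.6 − 0.636) = 3368.8 kip·in.
M_n = 3368.8/12 = 280.73 kip·ft.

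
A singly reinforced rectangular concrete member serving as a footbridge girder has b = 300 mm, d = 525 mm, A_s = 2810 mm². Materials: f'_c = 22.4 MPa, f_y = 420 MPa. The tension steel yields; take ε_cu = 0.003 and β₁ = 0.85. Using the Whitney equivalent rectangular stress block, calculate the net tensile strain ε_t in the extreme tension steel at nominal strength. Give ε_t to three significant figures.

ε_t ≈ 0.00348

a = A_s f_y/(0.85 f'_c b) = 206.62 mm.
β₁ = 0.85, so c = a/β₁ = 206.62/0.85 = 243.08 mm.
From the linear strain diagram with ε_cu = 0.003: ε_t = 0.003 (d − c)/c = 0.003 × (525 − 243.08)/243.08 = 0.00348.
ε_t < 0.004 — the section is over-reinforced for flexure under ACI limits.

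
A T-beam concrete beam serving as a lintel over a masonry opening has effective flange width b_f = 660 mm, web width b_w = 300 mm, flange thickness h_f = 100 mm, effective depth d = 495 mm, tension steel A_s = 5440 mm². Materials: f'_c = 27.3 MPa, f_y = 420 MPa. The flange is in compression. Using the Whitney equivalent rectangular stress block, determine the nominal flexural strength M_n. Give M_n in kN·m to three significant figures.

M_n ≈ 938 kN·m

Tension: T = A_s f_y = 5440 × 420 = 2284800 N.
Try a within the flange: a = T/(0.85 f'_c b_f) = 2284800/(0.85 × 27.3 × 660) = 149.18 mm.
a = 149.18 > h_f = 100 mm: the block extends into the web. Split into flange-overhang and web parts.
C_f = 0.85 f'_c (b_f − b_w) h_f = 0.85 × 27.3 × (660 − 300) × 100 = 835380 N.
Remaining web compression depth: a_w = (T − C_f)/(0.85 f'_c b_w) = (2284800 − 835380)/(0.85 × 27.3 × 300) = 208.21 mm.
M_n = C_f(d − h_f/2) + (T − C_f)(d − a_w/2) = 835380 × (495 − 50) + 1449420 × (495 − 104.105) = 371.74 + 566.57 = 938.31 × 10⁶ N·mm.
M_n = 938.31 kN·m.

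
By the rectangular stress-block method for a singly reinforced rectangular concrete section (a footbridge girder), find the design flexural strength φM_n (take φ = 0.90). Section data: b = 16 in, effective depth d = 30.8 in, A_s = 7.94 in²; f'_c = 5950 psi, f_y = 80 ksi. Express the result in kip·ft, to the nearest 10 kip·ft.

T = A_s f_y = 7.94 × 80 = 635.2 kips.
a = T/(0.85 f'_c b) = 635.2/(0.85 × 5.95 × 16) = 7.850 in.
M_n = T(d − a/2) = 635.2 × (30.8 − 3.925) = 17071.0 kip·in = 17071.0/12 = 1422.58 kip·ft.
φM_n = 0.90 × 1422.58 = 1280.32 kip·ft.

φM_n ≈ 1280 kip·ft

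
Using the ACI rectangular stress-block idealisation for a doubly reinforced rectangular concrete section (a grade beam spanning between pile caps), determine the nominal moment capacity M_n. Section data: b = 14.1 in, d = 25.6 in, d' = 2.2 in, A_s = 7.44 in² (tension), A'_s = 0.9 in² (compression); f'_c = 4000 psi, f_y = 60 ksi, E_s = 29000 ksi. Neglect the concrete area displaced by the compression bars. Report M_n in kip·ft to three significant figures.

Assume both steels yield.
a = (A_s − A'_s) f_y/(0.85 f'_c b) = (7.44 − 0.9) × 60/(0.85 × 4 × 14.1) = 8.185 in.
c = a/β₁ = 8.185/0.85 = 9.629 in; ε'_s = 0.003(c − d')/c = 0.0023 ≥ ε_y = 0.0021, so the compression steel yields.
M_n = (A_s − A'_s) f_y (d − a/2) + A'_s f_y (d − d') = 392.4 × (25.6 − 4.0925) + 54 × (25.6 − 2.2) = 8439.5 + 1263.6 = 9703.1 kip·in = 9703.1/12 = 808.59 kip·ft.

M_n ≈ 809 kip·ft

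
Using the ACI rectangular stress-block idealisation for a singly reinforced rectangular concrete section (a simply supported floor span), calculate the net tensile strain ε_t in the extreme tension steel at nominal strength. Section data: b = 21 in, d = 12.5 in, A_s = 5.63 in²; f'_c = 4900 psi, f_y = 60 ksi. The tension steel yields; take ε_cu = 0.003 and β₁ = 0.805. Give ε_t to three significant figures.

ε_t ≈ 0.00482

a = A_s f_y/(0.85 f'_c b) = 3.862 in.
β₁ = 0.805, so c = a/β₁ = 3.862/0.805 = 4.798 in.
From the linear strain diagram with ε_cu = 0.003: ε_t = 0.003 (d − c)/c = 0.003 × (12.5 − 4.798)/4.798 = 0.00482.
ε_t is between 0.004 and 0.005 — transition zone.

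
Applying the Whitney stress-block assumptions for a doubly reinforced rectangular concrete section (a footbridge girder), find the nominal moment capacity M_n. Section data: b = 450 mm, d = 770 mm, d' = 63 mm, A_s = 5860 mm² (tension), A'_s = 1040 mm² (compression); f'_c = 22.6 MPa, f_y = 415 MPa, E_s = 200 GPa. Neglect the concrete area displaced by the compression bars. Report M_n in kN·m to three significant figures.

M_n ≈ 1610 kN·m

Assume both tension and compression steel yield.
Net tension couple steel: A_s − A'_s = 4820 mm².
a = (A_s − A'_s) f_y / (0.85 f'_c b) = 2000300/(0.85 × 22.6 × 450) = 231.40 mm.
c = a/β₁ = 231.40/0.85 = 272.24 mm; ε'_s = 0.003(c − d')/c = 0.0023 ≥ f_y/E_s = 0.0021, so compression steel does yield.
M_n = (A_s − A'_s) f_y (d − a/2) + A'_s f_y (d − d') = [2000300 × (770 − 115.7) + 431600 × (770 − 63)] × 10⁻⁶ = 1308.80 + 305.14 = 1613.94 kN·m.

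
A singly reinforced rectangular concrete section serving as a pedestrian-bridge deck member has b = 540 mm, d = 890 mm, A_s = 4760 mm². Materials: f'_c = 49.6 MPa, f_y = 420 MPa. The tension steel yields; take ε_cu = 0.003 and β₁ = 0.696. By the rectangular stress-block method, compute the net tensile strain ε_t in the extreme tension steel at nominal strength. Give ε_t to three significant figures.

ε_t ≈ 0.0182

a = A_s f_y/(0.85 f'_c b) = 87.81 mm.
β₁ = 0.696, so c = a/β₁ = 87.81/0.696 = 126.16 mm.
From the linear strain diagram with ε_cu = 0.003: ε_t = 0.003 (d − c)/c = 0.003 × (890 − 126.16)/126.16 = 0.0182.
Since ε_t ≥ 0.005, the section is tension-controlled.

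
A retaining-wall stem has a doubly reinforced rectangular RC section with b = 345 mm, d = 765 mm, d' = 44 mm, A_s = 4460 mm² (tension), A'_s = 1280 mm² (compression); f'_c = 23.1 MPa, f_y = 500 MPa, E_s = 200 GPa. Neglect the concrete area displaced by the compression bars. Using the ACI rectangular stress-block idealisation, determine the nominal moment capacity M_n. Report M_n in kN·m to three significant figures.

Assume both tension and compression steel yield.
Net tension couple steel: A_s − A'_s = 3180 mm².
a = (A_s − A'_s) f_y / (0.85 f'_c b) = 1590000/(0.85 × 23.1 × 345) = 234.72 mm.
c = a/β₁ = 234.72/0.85 = 276.14 mm; ε'_s = 0.003(c − d')/c = 0.0025 ≥ f_y/E_s = 0.0025, so compression steel does yield.
M_n = (A_s − A'_s) f_y (d − a/2) + A'_s f_y (d − d') = [1590000 × (765 − 117.36) + 640000 × (765 − 44)] × 10⁻⁶ = 1029.75 + 461.44 = 1491.19 kN·m.

M_n ≈ 1490 kN·m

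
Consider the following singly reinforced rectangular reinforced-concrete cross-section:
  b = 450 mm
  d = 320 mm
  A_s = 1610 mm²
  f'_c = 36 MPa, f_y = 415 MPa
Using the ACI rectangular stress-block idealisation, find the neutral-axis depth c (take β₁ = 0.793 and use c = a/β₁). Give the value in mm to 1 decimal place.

T = A_s f_y = 1610 × 415 = 668150 N = 668.15 kN.
Setting C = 0.85 f'_c a b equal to T: a = 668150/(0.85 × 36 × 450) = 48.522 mm.
With β₁ = 0.793, c = a/β₁ = 48.522/0.793 = 61.2 mm.

c ≈ 61.2 mm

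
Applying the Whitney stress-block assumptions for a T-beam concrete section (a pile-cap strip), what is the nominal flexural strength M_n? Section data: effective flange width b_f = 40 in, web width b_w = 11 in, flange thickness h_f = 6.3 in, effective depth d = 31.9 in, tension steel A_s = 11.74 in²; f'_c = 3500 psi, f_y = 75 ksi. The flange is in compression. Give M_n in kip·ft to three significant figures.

Tension: T = A_s f_y = 11.74 × 75 = 880.5 kips.
Try a within the flange: a = T/(0.85 f'_c b_f) = 880.5/(0.85 × 3.5 × 40) = 7.399 in.
a = 7.399 > h_f = 6.3 in: the block extends into the web. Split into flange-overhang and web parts.
C_f = 0.85 f'_c (b_f − b_w) h_f = 0.85 × 3.5 × (40 − 11) × 6.3 = 543.5 kips.
Remaining web compression depth: a_w = (T − C_f)/(0.85 f'_c b_w) = (880.5 − 543.5)/(0.85 × 3.5 × 11) = 10.298 in.
M_n = C_f(d − h_f/2) + (T − C_f)(d − a_w/2) = 543.5 × (31.9 − 3.15) + 337 × (31.9 − 5.149) = 15625.6 + 9015.1 = 24640.7 kip·in.
M_n = 24640.7/12 = 2053.39 kip·ft.

M_n ≈ 2050 kip·ft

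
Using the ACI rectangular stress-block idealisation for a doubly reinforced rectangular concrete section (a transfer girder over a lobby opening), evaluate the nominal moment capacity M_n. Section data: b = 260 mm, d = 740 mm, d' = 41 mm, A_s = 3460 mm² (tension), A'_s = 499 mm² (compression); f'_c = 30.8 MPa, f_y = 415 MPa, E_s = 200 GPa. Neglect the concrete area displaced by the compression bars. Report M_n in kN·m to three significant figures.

Assume both tension and compression steel yield.
Net tension couple steel: A_s − A'_s = 2961 mm².
a = (A_s − A'_s) f_y / (0.85 f'_c b) = 1228815/(0.85 × 30.8 × 260) = 180.53 mm.
c = a/β₁ = 180.53/0.83 = 217.51 mm; ε'_s = 0.003(c − d')/c = 0.0024 ≥ f_y/E_s = 0.0021, so compression steel does yield.
M_n = (A_s − A'_s) f_y (d − a/2) + A'_s f_y (d − d') = [1228815 × (740 − 90.265) + 207085 × (740 − 41)] × 10⁻⁶ = 798.40 + 144.75 = 943.15 kN·m.

M_n ≈ 943 kN·m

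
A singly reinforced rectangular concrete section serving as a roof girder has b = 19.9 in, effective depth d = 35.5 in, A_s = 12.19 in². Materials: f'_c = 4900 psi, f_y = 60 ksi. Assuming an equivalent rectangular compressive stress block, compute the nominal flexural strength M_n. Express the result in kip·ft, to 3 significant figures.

M_n ≈ 1890 kip·ft

T = A_s f_y = 12.19 × 60 = 731.4 kips.
a = T/(0.85 f'_c b) = 731.4/(0.85 × 4.9 × 19.9) = 8.824 in.
M_n = T(d − a/2) = 731.4 × (35.5 − 4.412) = 22737.8 kip·in = 22737.8/12 = 1894.82 kip·ft.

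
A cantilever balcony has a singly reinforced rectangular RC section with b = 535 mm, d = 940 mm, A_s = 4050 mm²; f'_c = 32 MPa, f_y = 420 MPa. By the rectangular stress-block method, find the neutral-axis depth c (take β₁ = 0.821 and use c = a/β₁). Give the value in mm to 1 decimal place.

c ≈ 142.4 mm

T = A_s f_y = 4050 × 420 = 1701000 N = 1701 kN.
Setting C = 0.85 f'_c a b equal to T: a = 1701000/(0.85 × 32 × 535) = 116.891 mm.
With β₁ = 0.821, c = a/β₁ = 116.891/0.821 = 142.4 mm.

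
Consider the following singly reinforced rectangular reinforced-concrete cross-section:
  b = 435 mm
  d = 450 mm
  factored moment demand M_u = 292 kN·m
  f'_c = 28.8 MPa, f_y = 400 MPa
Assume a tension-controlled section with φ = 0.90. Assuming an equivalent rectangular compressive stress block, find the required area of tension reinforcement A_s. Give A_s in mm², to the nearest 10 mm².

A_s ≈ 1960 mm²

M_n = M_u/φ = 292/0.90 = 324.444 kN·m.
With M_n = 0.85 f'_c a b (d − a/2), solve the quadratic for a:
a = d − √(d² − 2M_n/(0.85 f'_c b)) = 450 − √(450² − 2 × 324.444×10⁶/(0.85 × 28.8 × 435)) = 73.75 mm.
A_s = 0.85 f'_c a b / f_y = 0.85 × 28.8 × 73.75 × 435 / 400 = 1963.4 mm².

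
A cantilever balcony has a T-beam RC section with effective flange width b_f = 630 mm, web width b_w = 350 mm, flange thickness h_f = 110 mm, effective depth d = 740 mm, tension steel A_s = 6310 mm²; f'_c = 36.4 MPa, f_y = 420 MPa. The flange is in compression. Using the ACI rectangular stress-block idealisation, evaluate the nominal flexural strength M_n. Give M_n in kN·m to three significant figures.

Tension: T = A_s f_y = 6310 × 420 = 2650200 N.
Try a within the flange: a = T/(0.85 f'_c b_f) = 2650200/(0.85 × 36.4 × 630) = 135.96 mm.
a = 135.96 > h_f = 110 mm: the block extends into the web. Split into flange-overhang and web parts.
C_f = 0.85 f'_c (b_f − b_w) h_f = 0.85 × 36.4 × (630 − 350) × 110 = 952952 N.
Remaining web compression depth: a_w = (T − C_f)/(0.85 f'_c b_w) = (2650200 − 952952)/(0.85 × 36.4 × 350) = 156.73 mm.
M_n = C_f(d − h_f/2) + (T − C_f)(d − a_w/2) = 952952 × (740 − 55) + 1697248 × (740 − 78.365) = 652.77 + 1122.96 = 1775.73 × 10⁶ N·mm.
M_n = 1775.73 kN·m.

M_n ≈ 1780 kN·m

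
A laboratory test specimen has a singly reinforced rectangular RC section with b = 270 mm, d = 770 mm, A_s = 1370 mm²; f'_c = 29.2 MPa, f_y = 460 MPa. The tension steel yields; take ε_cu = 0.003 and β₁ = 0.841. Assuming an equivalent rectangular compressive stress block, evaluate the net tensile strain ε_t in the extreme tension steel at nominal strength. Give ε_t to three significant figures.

ε_t ≈ 0.0177

a = A_s f_y/(0.85 f'_c b) = 94.04 mm.
β₁ = 0.841, so c = a/β₁ = 94.04/0.841 = 111.82 mm.
From the linear strain diagram with ε_cu = 0.003: ε_t = 0.003 (d − c)/c = 0.003 × (770 − 111.82)/111.82 = 0.0177.
Since ε_t ≥ 0.005, the section is tension-controlled.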